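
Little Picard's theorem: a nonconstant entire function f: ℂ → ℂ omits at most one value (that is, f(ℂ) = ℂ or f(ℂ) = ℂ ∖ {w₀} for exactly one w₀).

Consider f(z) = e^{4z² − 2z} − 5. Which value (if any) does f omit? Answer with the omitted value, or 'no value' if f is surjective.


Little Picard bounds the complement of f(ℂ) to at most one point.
The exponent g(z) = 4z² − 2z is a nonconstant polynomial, hence surjective onto ℂ. So e^{g(z)} takes every value in {e^w : w ∈ ℂ} = ℂ ∖ {0}. Adding -5 shifts the range to ℂ ∖ {-5}. f omits exactly -5.

Omitted value: -5.


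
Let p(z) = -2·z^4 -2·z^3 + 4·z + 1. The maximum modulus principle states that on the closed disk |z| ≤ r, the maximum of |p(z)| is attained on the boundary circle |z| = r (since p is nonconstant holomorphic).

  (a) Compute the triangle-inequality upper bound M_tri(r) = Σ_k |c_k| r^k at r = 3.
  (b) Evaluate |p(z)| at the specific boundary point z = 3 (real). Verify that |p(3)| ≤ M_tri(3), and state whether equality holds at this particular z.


Coefficients: c_0 = 1, c_1 = 4, c_2 = 0, c_3 = -2, c_4 = -2. Radius r = 3.
Part (a). Triangle bound: M_tri(r) = Σ_k |c_k| r^k
  = |1|·3^0 + |4|·3^1 + |0|·3^2 + |-2|·3^3 + |-2|·3^4
  = 1 + 12 + 0 + 54 + 162 = 229.
This bounds M(r) := max_{|z|=r} |p(z)| from above; equality holds iff all terms c_k z^k can be made to align in phase at a single z on |z|=r.
Part (b). At z = 3 (real, on the circle |z| = r):
  p(3) = (1)·3^0 + (4)·3^1 + (0)·3^2 + (-2)·3^3 + (-2)·3^4 = -203.
  |p(3)| = 203.
Check: |p(3)| = 203 ≤ 229 = M_tri(3). ✓ Equality does not hold at z = 3 (the coefficients have mixed signs, so the terms do not all align in phase there).

M_tri(3) = 229; |p(3)| = 203; equality at z=3: no.


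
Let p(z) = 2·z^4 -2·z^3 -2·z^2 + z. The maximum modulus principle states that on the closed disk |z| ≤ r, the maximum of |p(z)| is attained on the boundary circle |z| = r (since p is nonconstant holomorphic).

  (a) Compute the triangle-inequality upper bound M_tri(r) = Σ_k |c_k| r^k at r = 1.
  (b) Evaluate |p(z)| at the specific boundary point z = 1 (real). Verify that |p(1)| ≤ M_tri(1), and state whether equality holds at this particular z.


Coefficients: c_0 = 0, c_1 = 1, c_2 = -2, c_3 = -2, c_4 = 2. Radius r = 1.
Part (a). Triangle bound: M_tri(r) = Σ_k |c_k| r^k
  = |0|·1^0 + |1|·1^1 + |-2|·1^2 + |-2|·1^3 + |2|·1^4
  = 0 + 1 + 2 + 2 + 2 = 7.
This bounds M(r) := max_{|z|=r} |p(z)| from above; equality holds iff all terms c_k z^k can be made to align in phase at a single z on |z|=r.
Part (b). At z = 1 (real, on the circle |z| = r):
  p(1) = (0)·1^0 + (1)·1^1 + (-2)·1^2 + (-2)·1^3 + (2)·1^4 = -1.
  |p(1)| = 1.
Check: |p(1)| = 1 ≤ 7 = M_tri(1). ✓ Equality does not hold at z = 1 (the coefficients have mixed signs, so the terms do not all align in phase there).

M_tri(1) = 7; |p(1)| = 1; equality at z=1: no.


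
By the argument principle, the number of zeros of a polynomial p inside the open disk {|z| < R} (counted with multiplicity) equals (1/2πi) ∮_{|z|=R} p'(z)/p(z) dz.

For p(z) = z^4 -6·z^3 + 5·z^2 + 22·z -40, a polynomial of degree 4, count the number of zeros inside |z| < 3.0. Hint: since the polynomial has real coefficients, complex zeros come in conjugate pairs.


The zeros of p are: (2 + 1i), (2 - 1i), -2, 4.
Their magnitudes are: 2.236, 2.236, 2, 4.
Zeros with |z| < R = 3.0: (2 + 1i), (2 - 1i), -2.
Count = 3.
By the argument principle, (1/2πi) ∮_{|z|=R} p'(z)/p(z) dz equals exactly this count.

Number of zeros inside |z| < 3.0: 3.


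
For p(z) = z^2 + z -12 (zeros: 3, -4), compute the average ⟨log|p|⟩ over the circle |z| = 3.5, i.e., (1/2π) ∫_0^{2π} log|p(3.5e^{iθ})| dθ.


Zeros: -4, 3; r = 3.5.
Inside |z| < r: 3. Outside (|z| ≥ r): -4.
p(0) = -12, so log|p(0)| = log(12) = 2.4849.
Apply Jensen: I(r) = log|p(0)| + Σ_k log(r/|z_k|), summed over zeros inside |z| < r.
  log(r/|z_k|) for z_k = 3: log(3.5/3) = 0.1542
  Outside zeros (-4) contribute nothing to the Jensen sum.
Sum over inside zeros: 0.1542.
I(r) = log|p(0)| + (inside sum) = 2.4849 + 0.1542 = 2.6391.
Note: since some zeros are outside |z| ≤ r, the simplified n·log(r) form does NOT apply — only the inside zeros contribute.

I(r) ≈ 2.6391.


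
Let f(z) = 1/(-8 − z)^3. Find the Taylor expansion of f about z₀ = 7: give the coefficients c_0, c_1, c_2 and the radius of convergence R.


Let w = z − z₀, so z = z₀ + w.
Then -8 − z = -8 − (z₀ + w) = (-8 − z₀) − w = -15 − w.
f(z) = 1/(-15 − w)^3 = (1/(-15)^3) · (1 − w/(-15))^{−3}.
By the binomial series (1−u)^{−3} = Σ_{n≥0} C(n+2, 2) u^n for |u|<1, with u = w/(-15):
  c_n = C(n+2, 2) / (-15)^(n+3).
  c_0 = 1/(-15)^3 = -1/3375.
  c_1 = 3/(-15)^4 = 1/16875.
  c_2 = 6/(-15)^5 = -2/253125.
The series is valid for |w/d| < 1, i.e. |z − z₀| < |d|.
Radius of convergence: R = |-8 − z₀| = |-15| = 15 (distance from z₀ to the singularity z = -8).

c_0 = -1/3375, c_1 = 1/16875, c_2 = -2/253125; R = 15.


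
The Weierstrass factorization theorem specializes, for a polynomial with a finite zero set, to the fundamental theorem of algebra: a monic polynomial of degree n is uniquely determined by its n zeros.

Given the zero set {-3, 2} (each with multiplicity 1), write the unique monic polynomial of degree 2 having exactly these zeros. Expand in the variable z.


The polynomial is p(z) = ∏_{α ∈ S} (z − α), where S = {-3, 2}.
Expanding the product yields: p(z) = z^2 + z -6.
The resulting polynomial has degree 2 and real coefficients as required.

p(z) = z^2 + z -6.


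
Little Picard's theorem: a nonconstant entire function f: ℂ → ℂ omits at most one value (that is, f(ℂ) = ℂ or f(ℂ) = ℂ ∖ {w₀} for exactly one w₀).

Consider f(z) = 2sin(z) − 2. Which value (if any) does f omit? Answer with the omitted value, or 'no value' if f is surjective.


Little Picard bounds the complement of f(ℂ) to at most one point.
sin is entire and surjective onto ℂ: for every w ∈ ℂ, sin(ζ) = w has a solution ζ ∈ ℂ (e.g., via the complex inverse arcsin). With ζ = z this gives z = ζ/(1). Then 2·sin(z) takes every value in 2·ℂ = ℂ, and adding -2 is a bijection of ℂ. So f is surjective and omits no value. (Note: only on the real line is sin bounded by [−1, 1].)

Omitted value: no value.


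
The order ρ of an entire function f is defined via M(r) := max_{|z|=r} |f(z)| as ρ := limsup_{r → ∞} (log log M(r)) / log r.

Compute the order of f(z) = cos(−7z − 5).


cos(w) is a linear combination of e^{iw} and e^{−iw} (or e^w, e^{−w} in the hyperbolic case), so |cos(w)| ≤ e^{|w|}. With w = −7z − 5, |w| ≤ 7|z| + 5 = 7r + 5 on |z| = r, giving M(r) ≤ e^{7r + 5}, so ρ ≤ 1. On a suitable ray (z = it for sin/cos; z = t for sinh/cosh, t real → ∞), |cos(−7z − 5)| grows like e^{7|t|}/2, so ρ ≥ 1. Hence ρ = 1.
Therefore ρ = 1.

Order ρ = 1.


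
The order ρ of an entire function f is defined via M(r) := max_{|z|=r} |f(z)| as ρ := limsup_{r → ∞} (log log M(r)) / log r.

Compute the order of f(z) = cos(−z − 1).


cos(w) is a linear combination of e^{iw} and e^{−iw} (or e^w, e^{−w} in the hyperbolic case), so |cos(w)| ≤ e^{|w|}. With w = −z − 1, |w| ≤ 1|z| + 1 = 1r + 1 on |z| = r, giving M(r) ≤ e^{1r + 1}, so ρ ≤ 1. On a suitable ray (z = it for sin/cos; z = t for sinh/cosh, t real → ∞), |cos(−z − 1)| grows like e^{1|t|}/2, so ρ ≥ 1. Hence ρ = 1.
Therefore ρ = 1.

Order ρ = 1.


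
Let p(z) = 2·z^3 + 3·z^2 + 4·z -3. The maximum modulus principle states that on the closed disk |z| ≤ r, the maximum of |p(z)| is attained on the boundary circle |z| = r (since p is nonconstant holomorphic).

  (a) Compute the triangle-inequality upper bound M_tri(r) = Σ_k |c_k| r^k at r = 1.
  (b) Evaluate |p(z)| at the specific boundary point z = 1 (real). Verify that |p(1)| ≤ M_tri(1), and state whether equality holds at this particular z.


Coefficients: c_0 = -3, c_1 = 4, c_2 = 3, c_3 = 2. Radius r = 1.
Part (a). Triangle bound: M_tri(r) = Σ_k |c_k| r^k
  = |-3|·1^0 + |4|·1^1 + |3|·1^2 + |2|·1^3
  = 3 + 4 + 3 + 2 = 12.
This bounds M(r) := max_{|z|=r} |p(z)| from above; equality holds iff all terms c_k z^k can be made to align in phase at a single z on |z|=r.
Part (b). At z = 1 (real, on the circle |z| = r):
  p(1) = (-3)·1^0 + (4)·1^1 + (3)·1^2 + (2)·1^3 = 6.
  |p(1)| = 6.
Check: |p(1)| = 6 ≤ 12 = M_tri(1). ✓ Equality does not hold at z = 1 (the coefficients have mixed signs, so the terms do not all align in phase there).

M_tri(1) = 12; |p(1)| = 6; equality at z=1: no.


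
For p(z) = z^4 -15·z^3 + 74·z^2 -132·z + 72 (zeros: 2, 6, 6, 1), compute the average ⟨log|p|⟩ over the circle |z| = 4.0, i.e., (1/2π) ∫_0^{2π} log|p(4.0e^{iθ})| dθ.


Zeros: 1, 2, 6, 6; r = 4.0.
Inside |z| < r: 1, 2. Outside (|z| ≥ r): 6, 6.
p(0) = 72, so log|p(0)| = log(72) = 4.2767.
Apply Jensen: I(r) = log|p(0)| + Σ_k log(r/|z_k|), summed over zeros inside |z| < r.
  log(r/|z_k|) for z_k = 2: log(4.0/2) = 0.6931
  log(r/|z_k|) for z_k = 1: log(4.0/1) = 1.3863
  Outside zeros (6, 6) contribute nothing to the Jensen sum.
Sum over inside zeros: 2.0794.
I(r) = log|p(0)| + (inside sum) = 4.2767 + 2.0794 = 6.3561.
Note: since some zeros are outside |z| ≤ r, the simplified n·log(r) form does NOT apply — only the inside zeros contribute.

I(r) ≈ 6.3561.


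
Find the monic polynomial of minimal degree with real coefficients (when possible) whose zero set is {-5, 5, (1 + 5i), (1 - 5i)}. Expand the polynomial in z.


The polynomial is p(z) = ∏_{α ∈ S} (z − α), where S = {-5, 5, (1 + 5i), (1 - 5i)}.
Expanding the product yields: p(z) = z^4 -2·z^3 + z^2 + 50·z -650.
Note conjugate pairs combine to real quadratics: (z − (1+5i))(z − (1−5i)) = z² − 2z + 26.
The resulting polynomial has degree 4 and real coefficients as required.

p(z) = z^4 -2·z^3 + z^2 + 50·z -650.


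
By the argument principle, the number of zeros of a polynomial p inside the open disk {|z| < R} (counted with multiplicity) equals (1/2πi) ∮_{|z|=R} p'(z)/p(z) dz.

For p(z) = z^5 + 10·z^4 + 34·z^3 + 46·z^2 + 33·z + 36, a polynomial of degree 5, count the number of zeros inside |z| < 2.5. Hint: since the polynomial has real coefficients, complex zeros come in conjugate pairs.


The zeros of p are: -4, -3, (0 + 1i), (0 - 1i), -3.
Their magnitudes are: 4, 3, 1, 1, 3.
Zeros with |z| < R = 2.5: (0 + 1i), (0 - 1i).
Count = 2.
By the argument principle, (1/2πi) ∮_{|z|=R} p'(z)/p(z) dz equals exactly this count.

Number of zeros inside |z| < 2.5: 2.


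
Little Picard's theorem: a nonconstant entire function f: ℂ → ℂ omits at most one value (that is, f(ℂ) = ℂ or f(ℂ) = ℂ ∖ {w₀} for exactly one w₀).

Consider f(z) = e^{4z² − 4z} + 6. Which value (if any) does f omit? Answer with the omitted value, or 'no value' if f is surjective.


Little Picard bounds the complement of f(ℂ) to at most one point.
The exponent g(z) = 4z² − 4z is a nonconstant polynomial, hence surjective onto ℂ. So e^{g(z)} takes every value in {e^w : w ∈ ℂ} = ℂ ∖ {0}. Adding 6 shifts the range to ℂ ∖ {6}. f omits exactly 6.

Omitted value: 6.


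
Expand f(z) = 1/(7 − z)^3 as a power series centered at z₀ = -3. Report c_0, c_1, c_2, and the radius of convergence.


Let w = z − z₀, so z = z₀ + w.
Then 7 − z = 7 − (z₀ + w) = (7 − z₀) − w = 10 − w.
f(z) = 1/(10 − w)^3 = (1/(10)^3) · (1 − w/(10))^{−3}.
By the binomial series (1−u)^{−3} = Σ_{n≥0} C(n+2, 2) u^n for |u|<1, with u = w/(10):
  c_n = C(n+2, 2) / (10)^(n+3).
  c_0 = 1/(10)^3 = 1/1000.
  c_1 = 3/(10)^4 = 3/10000.
  c_2 = 6/(10)^5 = 3/50000.
The series is valid for |w/d| < 1, i.e. |z − z₀| < |d|.
Radius of convergence: R = |7 − z₀| = |10| = 10 (distance from z₀ to the singularity z = 7).

c_0 = 1/1000, c_1 = 3/10000, c_2 = 3/50000; R = 10.


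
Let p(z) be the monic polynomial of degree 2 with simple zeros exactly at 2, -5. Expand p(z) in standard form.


The polynomial is p(z) = ∏_{α ∈ S} (z − α), where S = {2, -5}.
Expanding the product yields: p(z) = z^2 + 3·z -10.
The resulting polynomial has degree 2 and real coefficients as required.

p(z) = z^2 + 3·z -10.


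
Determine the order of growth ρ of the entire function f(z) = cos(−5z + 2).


cos(w) is a linear combination of e^{iw} and e^{−iw} (or e^w, e^{−w} in the hyperbolic case), so |cos(w)| ≤ e^{|w|}. With w = −5z + 2, |w| ≤ 5|z| + 2 = 5r + 2 on |z| = r, giving M(r) ≤ e^{5r + 2}, so ρ ≤ 1. On a suitable ray (z = it for sin/cos; z = t for sinh/cosh, t real → ∞), |cos(−5z + 2)| grows like e^{5|t|}/2, so ρ ≥ 1. Hence ρ = 1.
Therefore ρ = 1.

Order ρ = 1.


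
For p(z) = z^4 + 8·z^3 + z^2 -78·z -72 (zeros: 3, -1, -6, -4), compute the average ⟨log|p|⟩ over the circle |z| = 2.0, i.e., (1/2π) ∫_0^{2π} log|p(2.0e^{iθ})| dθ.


Zeros: -6, -4, -1, 3; r = 2.0.
Inside |z| < r: -1. Outside (|z| ≥ r): -6, -4, 3.
p(0) = -72, so log|p(0)| = log(72) = 4.2767.
Apply Jensen: I(r) = log|p(0)| + Σ_k log(r/|z_k|), summed over zeros inside |z| < r.
  log(r/|z_k|) for z_k = -1: log(2.0/1) = 0.6931
  Outside zeros (-6, -4, 3) contribute nothing to the Jensen sum.
Sum over inside zeros: 0.6931.
I(r) = log|p(0)| + (inside sum) = 4.2767 + 0.6931 = 4.9698.
Note: since some zeros are outside |z| ≤ r, the simplified n·log(r) form does NOT apply — only the inside zeros contribute.

I(r) ≈ 4.9698.


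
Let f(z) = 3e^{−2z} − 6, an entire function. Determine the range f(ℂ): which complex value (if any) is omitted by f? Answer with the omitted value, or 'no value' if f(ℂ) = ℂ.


Little Picard bounds the complement of f(ℂ) to at most one point.
e^{−2z} is never zero on ℂ, so 3·e^{−2z} takes every value in ℂ ∖ {0}. Adding -6 shifts the range to ℂ ∖ {-6}. Thus f omits exactly the value -6.

Omitted value: -6.


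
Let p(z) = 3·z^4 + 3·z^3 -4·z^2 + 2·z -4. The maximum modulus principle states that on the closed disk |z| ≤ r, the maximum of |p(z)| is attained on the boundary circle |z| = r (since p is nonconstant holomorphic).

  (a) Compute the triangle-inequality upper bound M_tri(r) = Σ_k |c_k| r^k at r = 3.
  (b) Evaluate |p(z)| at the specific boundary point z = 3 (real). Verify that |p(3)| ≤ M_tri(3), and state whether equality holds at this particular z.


Coefficients: c_0 = -4, c_1 = 2, c_2 = -4, c_3 = 3, c_4 = 3. Radius r = 3.
Part (a). Triangle bound: M_tri(r) = Σ_k |c_k| r^k
  = |-4|·3^0 + |2|·3^1 + |-4|·3^2 + |3|·3^3 + |3|·3^4
  = 4 + 6 + 36 + 81 + 243 = 370.
This bounds M(r) := max_{|z|=r} |p(z)| from above; equality holds iff all terms c_k z^k can be made to align in phase at a single z on |z|=r.
Part (b). At z = 3 (real, on the circle |z| = r):
  p(3) = (-4)·3^0 + (2)·3^1 + (-4)·3^2 + (3)·3^3 + (3)·3^4 = 290.
  |p(3)| = 290.
Check: |p(3)| = 290 ≤ 370 = M_tri(3). ✓ Equality does not hold at z = 3 (the coefficients have mixed signs, so the terms do not all align in phase there).

M_tri(3) = 370; |p(3)| = 290; equality at z=3: no.


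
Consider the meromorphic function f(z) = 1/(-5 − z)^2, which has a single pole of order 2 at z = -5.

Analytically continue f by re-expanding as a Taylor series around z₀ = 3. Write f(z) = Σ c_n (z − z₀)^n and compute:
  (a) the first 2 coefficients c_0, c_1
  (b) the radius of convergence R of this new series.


Let w = z − z₀, so z = z₀ + w.
Then -5 − z = -5 − (z₀ + w) = (-5 − z₀) − w = -8 − w.
f(z) = 1/(-8 − w)^2 = (1/(-8)^2) · (1 − w/(-8))^{−2}.
By the binomial series (1−u)^{−2} = Σ_{n≥0} C(n+1, 1) u^n for |u|<1, with u = w/(-8):
  c_n = C(n+1, 1) / (-8)^(n+2).
  c_0 = 1/(-8)^2 = 1/64.
  c_1 = 2/(-8)^3 = -1/256.
The series is valid for |w/d| < 1, i.e. |z − z₀| < |d|.
Radius of convergence: R = |-5 − z₀| = |-8| = 8 (distance from z₀ to the singularity z = -5).

c_0 = 1/64, c_1 = -1/256; R = 8.


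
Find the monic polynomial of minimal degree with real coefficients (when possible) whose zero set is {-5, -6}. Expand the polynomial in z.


The polynomial is p(z) = ∏_{α ∈ S} (z − α), where S = {-5, -6}.
Expanding the product yields: p(z) = z^2 + 11·z + 30.
The resulting polynomial has degree 2 and real coefficients as required.

p(z) = z^2 + 11·z + 30.


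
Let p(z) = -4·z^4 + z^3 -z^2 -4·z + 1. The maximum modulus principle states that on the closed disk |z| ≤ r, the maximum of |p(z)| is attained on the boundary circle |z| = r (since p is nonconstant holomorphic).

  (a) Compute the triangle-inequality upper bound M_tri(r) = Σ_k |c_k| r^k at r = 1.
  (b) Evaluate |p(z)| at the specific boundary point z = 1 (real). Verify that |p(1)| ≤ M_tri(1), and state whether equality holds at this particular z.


Coefficients: c_0 = 1, c_1 = -4, c_2 = -1, c_3 = 1, c_4 = -4. Radius r = 1.
Part (a). Triangle bound: M_tri(r) = Σ_k |c_k| r^k
  = |1|·1^0 + |-4|·1^1 + |-1|·1^2 + |1|·1^3 + |-4|·1^4
  = 1 + 4 + 1 + 1 + 4 = 11.
This bounds M(r) := max_{|z|=r} |p(z)| from above; equality holds iff all terms c_k z^k can be made to align in phase at a single z on |z|=r.
Part (b). At z = 1 (real, on the circle |z| = r):
  p(1) = (1)·1^0 + (-4)·1^1 + (-1)·1^2 + (1)·1^3 + (-4)·1^4 = -7.
  |p(1)| = 7.
Check: |p(1)| = 7 ≤ 11 = M_tri(1). ✓ Equality does not hold at z = 1 (the coefficients have mixed signs, so the terms do not all align in phase there).

M_tri(1) = 11; |p(1)| = 7; equality at z=1: no.


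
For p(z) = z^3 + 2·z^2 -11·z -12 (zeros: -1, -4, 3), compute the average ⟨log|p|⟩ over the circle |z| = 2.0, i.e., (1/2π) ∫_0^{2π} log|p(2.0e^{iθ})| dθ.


Zeros: -4, -1, 3; r = 2.0.
Inside |z| < r: -1. Outside (|z| ≥ r): -4, 3.
p(0) = -12, so log|p(0)| = log(12) = 2.4849.
Apply Jensen: I(r) = log|p(0)| + Σ_k log(r/|z_k|), summed over zeros inside |z| < r.
  log(r/|z_k|) for z_k = -1: log(2.0/1) = 0.6931
  Outside zeros (-4, 3) contribute nothing to the Jensen sum.
Sum over inside zeros: 0.6931.
I(r) = log|p(0)| + (inside sum) = 2.4849 + 0.6931 = 3.1781.
Note: since some zeros are outside |z| ≤ r, the simplified n·log(r) form does NOT apply — only the inside zeros contribute.

I(r) ≈ 3.1781.


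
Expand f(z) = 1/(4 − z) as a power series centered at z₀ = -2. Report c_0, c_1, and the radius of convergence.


Let w = z − z₀, so z = z₀ + w.
Then 4 − z = 4 − (z₀ + w) = (4 − z₀) − w = 6 − w.
f(z) = 1/(6 − w) = (1/(6)) · 1/(1 − w/(6)) = Σ_{n≥0} w^n / (6)^(n+1).
So c_n = 1/(6)^(n+1):
  c_0 = 1/(6)^1 = 1/6.
  c_1 = 1/(6)^2 = 1/36.
The series is valid for |w/d| < 1, i.e. |z − z₀| < |d|.
Radius of convergence: R = |4 − z₀| = |6| = 6 (distance from z₀ to the singularity z = 4).

c_0 = 1/6, c_1 = 1/36; R = 6.


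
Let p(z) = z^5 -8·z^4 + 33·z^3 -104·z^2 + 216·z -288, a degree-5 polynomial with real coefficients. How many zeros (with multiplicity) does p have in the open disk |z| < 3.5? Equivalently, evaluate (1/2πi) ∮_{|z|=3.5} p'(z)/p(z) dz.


The zeros of p are: 4, (2 + 2i), (2 - 2i), (0 + 3i), (0 - 3i).
Their magnitudes are: 4, 2.828, 2.828, 3, 3.
Zeros with |z| < R = 3.5: (2 + 2i), (2 - 2i), (0 + 3i), (0 - 3i).
Count = 4.
By the argument principle, (1/2πi) ∮_{|z|=R} p'(z)/p(z) dz equals exactly this count.

Number of zeros inside |z| < 3.5: 4.


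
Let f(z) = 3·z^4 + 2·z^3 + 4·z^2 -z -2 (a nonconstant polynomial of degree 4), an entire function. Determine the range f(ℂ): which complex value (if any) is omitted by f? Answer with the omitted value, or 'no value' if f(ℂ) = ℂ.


Little Picard bounds the complement of f(ℂ) to at most one point.
For every w ∈ ℂ, the equation p(z) − w = 0 is a nonconstant polynomial in z and hence has at least one root by the fundamental theorem of algebra. So p is surjective onto ℂ, omitting no value.

Omitted value: no value.


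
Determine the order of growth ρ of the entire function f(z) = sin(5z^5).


Write sin(w) = (e^{iw} ± e^{−iw})/(2 or 2i), so |sin(w)| ≤ e^{|w|}. With w = 5z^5, |w| ≤ 5r^5 + 0 on |z|=r, giving M(r) ≤ e^{5r^5 + 0} and ρ ≤ 5. For the lower bound, choose z on |z|=r with 5z^5 purely imaginary of modulus 5r^5; then |sin(5z^5)| grows like e^{5r^5}/2, so ρ ≥ 5. Hence ρ = 5.
Therefore ρ = 5.

Order ρ = 5.


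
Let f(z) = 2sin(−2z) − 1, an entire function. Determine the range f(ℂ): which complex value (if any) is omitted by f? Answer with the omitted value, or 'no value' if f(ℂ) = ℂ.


Little Picard bounds the complement of f(ℂ) to at most one point.
sin is entire and surjective onto ℂ: for every w ∈ ℂ, sin(ζ) = w has a solution ζ ∈ ℂ (e.g., via the complex inverse arcsin). With ζ = −2z this gives z = ζ/(-2). Then 2·sin(−2z) takes every value in 2·ℂ = ℂ, and adding -1 is a bijection of ℂ. So f is surjective and omits no value. (Note: only on the real line is sin bounded by [−1, 1].)

Omitted value: no value.


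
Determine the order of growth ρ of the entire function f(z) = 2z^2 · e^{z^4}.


M(r) = max_{|z|=r} |2|·|z|^2·|e^{z^4}| = 2·r^2 · e^{1r^4} (the factors attain their maxima compatibly on |z|=r). Then log M(r) = log 2 + 2·log r + 1r^4, dominated by the last term, so log log M(r) ~ 4·log r. The polynomial factor 2z^2 contributes only a log r term and does not affect the order. ρ = 4.
Therefore ρ = 4.

Order ρ = 4.


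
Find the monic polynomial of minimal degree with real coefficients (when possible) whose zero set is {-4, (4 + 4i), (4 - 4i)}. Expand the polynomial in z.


The polynomial is p(z) = ∏_{α ∈ S} (z − α), where S = {-4, (4 + 4i), (4 - 4i)}.
Expanding the product yields: p(z) = z^3 -4·z^2 + 128.
Note conjugate pairs combine to real quadratics: (z − (4+4i))(z − (4−4i)) = z² − 8z + 32.
The resulting polynomial has degree 3 and real coefficients as required.

p(z) = z^3 -4·z^2 + 128.


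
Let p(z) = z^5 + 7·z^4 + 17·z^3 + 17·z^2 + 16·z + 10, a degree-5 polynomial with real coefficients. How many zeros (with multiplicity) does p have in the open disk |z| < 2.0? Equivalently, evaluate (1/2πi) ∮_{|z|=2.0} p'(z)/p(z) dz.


The zeros of p are: -1, (-3 + 1i), (-3 - 1i), (0 + 1i), (0 - 1i).
Their magnitudes are: 1, 3.162, 3.162, 1, 1.
Zeros with |z| < R = 2.0: -1, (0 + 1i), (0 - 1i).
Count = 3.
By the argument principle, (1/2πi) ∮_{|z|=R} p'(z)/p(z) dz equals exactly this count.

Number of zeros inside |z| < 2.0: 3.


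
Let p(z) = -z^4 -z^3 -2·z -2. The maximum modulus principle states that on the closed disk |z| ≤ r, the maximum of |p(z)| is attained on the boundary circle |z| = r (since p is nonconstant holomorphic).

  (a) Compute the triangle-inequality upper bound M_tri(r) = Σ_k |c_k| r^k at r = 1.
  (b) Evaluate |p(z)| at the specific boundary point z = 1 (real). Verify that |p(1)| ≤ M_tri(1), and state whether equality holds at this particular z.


Coefficients: c_0 = -2, c_1 = -2, c_2 = 0, c_3 = -1, c_4 = -1. Radius r = 1.
Part (a). Triangle bound: M_tri(r) = Σ_k |c_k| r^k
  = |-2|·1^0 + |-2|·1^1 + |0|·1^2 + |-1|·1^3 + |-1|·1^4
  = 2 + 2 + 0 + 1 + 1 = 6.
This bounds M(r) := max_{|z|=r} |p(z)| from above; equality holds iff all terms c_k z^k can be made to align in phase at a single z on |z|=r.
Part (b). At z = 1 (real, on the circle |z| = r):
  p(1) = (-2)·1^0 + (-2)·1^1 + (0)·1^2 + (-1)·1^3 + (-1)·1^4 = -6.
  |p(1)| = 6.
Since all nonzero coefficients share the same sign, |p(1)| = 6 = M_tri(1); the triangle bound is attained at z = 1, so in fact M(r) = 6.

M_tri(1) = 6; |p(1)| = 6; equality at z=1: yes.


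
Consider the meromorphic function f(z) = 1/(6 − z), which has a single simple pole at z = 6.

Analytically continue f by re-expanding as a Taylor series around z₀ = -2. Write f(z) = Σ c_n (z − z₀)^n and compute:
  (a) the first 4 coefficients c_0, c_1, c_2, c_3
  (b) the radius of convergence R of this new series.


Let w = z − z₀, so z = z₀ + w.
Then 6 − z = 6 − (z₀ + w) = (6 − z₀) − w = 8 − w.
f(z) = 1/(8 − w) = (1/(8)) · 1/(1 − w/(8)) = Σ_{n≥0} w^n / (8)^(n+1).
So c_n = 1/(8)^(n+1):
  c_0 = 1/(8)^1 = 1/8.
  c_1 = 1/(8)^2 = 1/64.
  c_2 = 1/(8)^3 = 1/512.
  c_3 = 1/(8)^4 = 1/4096.
The series is valid for |w/d| < 1, i.e. |z − z₀| < |d|.
Radius of convergence: R = |6 − z₀| = |8| = 8 (distance from z₀ to the singularity z = 6).

c_0 = 1/8, c_1 = 1/64, c_2 = 1/512, c_3 = 1/4096; R = 8.


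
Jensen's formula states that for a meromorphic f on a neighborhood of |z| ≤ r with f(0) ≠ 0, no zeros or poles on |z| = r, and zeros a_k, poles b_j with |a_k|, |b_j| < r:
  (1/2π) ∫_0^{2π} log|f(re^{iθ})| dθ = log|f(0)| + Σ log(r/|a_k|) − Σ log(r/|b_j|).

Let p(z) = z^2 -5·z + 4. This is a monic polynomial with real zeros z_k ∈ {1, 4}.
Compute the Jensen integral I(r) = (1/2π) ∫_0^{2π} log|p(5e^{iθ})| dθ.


Zeros: 1, 4; r = 5.
Inside |z| < r: 1, 4. Outside (|z| ≥ r): ∅.
p(0) = 4, so log|p(0)| = log(4) = 1.3863.
Apply Jensen: I(r) = log|p(0)| + Σ_k log(r/|z_k|), summed over zeros inside |z| < r.
  log(r/|z_k|) for z_k = 1: log(5/1) = 1.6094
  log(r/|z_k|) for z_k = 4: log(5/4) = 0.2231
Sum over inside zeros: 1.8326.
I(r) = log|p(0)| + (inside sum) = 1.3863 + 1.8326 = 3.2189.
Closed form (all zeros inside, monic): I(r) = n·log(r) = 2·log(5) = 3.2189. ✓

I(r) ≈ 3.2189.


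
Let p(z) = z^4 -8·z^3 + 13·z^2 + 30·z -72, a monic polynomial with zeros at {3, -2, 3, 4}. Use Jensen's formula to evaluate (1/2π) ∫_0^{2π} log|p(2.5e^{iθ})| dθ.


Zeros: -2, 3, 3, 4; r = 2.5.
Inside |z| < r: -2. Outside (|z| ≥ r): 3, 3, 4.
p(0) = -72, so log|p(0)| = log(72) = 4.2767.
Apply Jensen: I(r) = log|p(0)| + Σ_k log(r/|z_k|), summed over zeros inside |z| < r.
  log(r/|z_k|) for z_k = -2: log(2.5/2) = 0.2231
  Outside zeros (3, 3, 4) contribute nothing to the Jensen sum.
Sum over inside zeros: 0.2231.
I(r) = log|p(0)| + (inside sum) = 4.2767 + 0.2231 = 4.4998.
Note: since some zeros are outside |z| ≤ r, the simplified n·log(r) form does NOT apply — only the inside zeros contribute.

I(r) ≈ 4.4998.


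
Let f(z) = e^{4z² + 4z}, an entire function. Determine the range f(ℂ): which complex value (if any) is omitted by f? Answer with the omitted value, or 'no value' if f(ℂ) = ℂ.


Little Picard bounds the complement of f(ℂ) to at most one point.
The exponent g(z) = 4z² + 4z is a nonconstant polynomial, hence surjective onto ℂ. So e^{g(z)} takes every value in {e^w : w ∈ ℂ} = ℂ ∖ {0}. Adding 0 shifts the range to ℂ ∖ {0}. f omits exactly 0.

Omitted value: 0.


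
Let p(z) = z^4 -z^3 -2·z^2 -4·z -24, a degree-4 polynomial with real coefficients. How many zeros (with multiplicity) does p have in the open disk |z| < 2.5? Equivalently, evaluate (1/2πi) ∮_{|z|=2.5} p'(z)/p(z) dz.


The zeros of p are: 3, (0 + 2i), (0 - 2i), -2.
Their magnitudes are: 3, 2, 2, 2.
Zeros with |z| < R = 2.5: (0 + 2i), (0 - 2i), -2.
Count = 3.
By the argument principle, (1/2πi) ∮_{|z|=R} p'(z)/p(z) dz equals exactly this count.

Number of zeros inside |z| < 2.5: 3.


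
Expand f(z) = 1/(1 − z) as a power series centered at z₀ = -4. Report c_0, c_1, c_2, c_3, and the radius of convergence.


Let w = z − z₀, so z = z₀ + w.
Then 1 − z = 1 − (z₀ + w) = (1 − z₀) − w = 5 − w.
f(z) = 1/(5 − w) = (1/(5)) · 1/(1 − w/(5)) = Σ_{n≥0} w^n / (5)^(n+1).
So c_n = 1/(5)^(n+1):
  c_0 = 1/(5)^1 = 1/5.
  c_1 = 1/(5)^2 = 1/25.
  c_2 = 1/(5)^3 = 1/125.
  c_3 = 1/(5)^4 = 1/625.
The series is valid for |w/d| < 1, i.e. |z − z₀| < |d|.
Radius of convergence: R = |1 − z₀| = |5| = 5 (distance from z₀ to the singularity z = 1).

c_0 = 1/5, c_1 = 1/25, c_2 = 1/125, c_3 = 1/625; R = 5.


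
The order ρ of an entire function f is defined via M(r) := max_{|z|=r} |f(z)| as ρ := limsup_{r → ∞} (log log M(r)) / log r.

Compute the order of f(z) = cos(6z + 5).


cos(w) is a linear combination of e^{iw} and e^{−iw} (or e^w, e^{−w} in the hyperbolic case), so |cos(w)| ≤ e^{|w|}. With w = 6z + 5, |w| ≤ 6|z| + 5 = 6r + 5 on |z| = r, giving M(r) ≤ e^{6r + 5}, so ρ ≤ 1. On a suitable ray (z = it for sin/cos; z = t for sinh/cosh, t real → ∞), |cos(6z + 5)| grows like e^{6|t|}/2, so ρ ≥ 1. Hence ρ = 1.
Therefore ρ = 1.

Order ρ = 1.


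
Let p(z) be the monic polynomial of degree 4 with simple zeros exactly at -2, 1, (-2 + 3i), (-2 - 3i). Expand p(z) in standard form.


The polynomial is p(z) = ∏_{α ∈ S} (z − α), where S = {-2, 1, (-2 + 3i), (-2 - 3i)}.
Expanding the product yields: p(z) = z^4 + 5·z^3 + 15·z^2 + 5·z -26.
Note conjugate pairs combine to real quadratics: (z − (-2+3i))(z − (-2−3i)) = z² + 4z + 13.
The resulting polynomial has degree 4 and real coefficients as required.

p(z) = z^4 + 5·z^3 + 15·z^2 + 5·z -26.


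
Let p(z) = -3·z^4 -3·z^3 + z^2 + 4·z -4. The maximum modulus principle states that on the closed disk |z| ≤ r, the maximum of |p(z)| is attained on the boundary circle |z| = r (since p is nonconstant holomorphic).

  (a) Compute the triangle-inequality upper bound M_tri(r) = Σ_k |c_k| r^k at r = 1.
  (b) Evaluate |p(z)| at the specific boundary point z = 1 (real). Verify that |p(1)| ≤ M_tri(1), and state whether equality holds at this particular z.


Coefficients: c_0 = -4, c_1 = 4, c_2 = 1, c_3 = -3, c_4 = -3. Radius r = 1.
Part (a). Triangle bound: M_tri(r) = Σ_k |c_k| r^k
  = |-4|·1^0 + |4|·1^1 + |1|·1^2 + |-3|·1^3 + |-3|·1^4
  = 4 + 4 + 1 + 3 + 3 = 15.
This bounds M(r) := max_{|z|=r} |p(z)| from above; equality holds iff all terms c_k z^k can be made to align in phase at a single z on |z|=r.
Part (b). At z = 1 (real, on the circle |z| = r):
  p(1) = (-4)·1^0 + (4)·1^1 + (1)·1^2 + (-3)·1^3 + (-3)·1^4 = -5.
  |p(1)| = 5.
Check: |p(1)| = 5 ≤ 15 = M_tri(1). ✓ Equality does not hold at z = 1 (the coefficients have mixed signs, so the terms do not all align in phase there).

M_tri(1) = 15; |p(1)| = 5; equality at z=1: no.


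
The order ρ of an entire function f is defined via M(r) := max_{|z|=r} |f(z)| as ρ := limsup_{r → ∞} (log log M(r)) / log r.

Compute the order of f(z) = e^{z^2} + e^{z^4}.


Each summand is entire of order 2 and 4 respectively (as in the single-exponential case). The order of a sum is at most the max of the orders, so ρ ≤ 4. For the lower bound: on |z|=r choose arg z so that 1z^4 is real positive; then |e^{1z^4}| = e^{1r^4} while |e^{1z^2}| ≤ e^{1r^2} = o(e^{1r^4}). So |f| ≥ e^{1r^4}(1 − o(1)) and ρ ≥ 4. Hence ρ = max(2, 4) = 4.
Therefore ρ = 4.

Order ρ = 4.


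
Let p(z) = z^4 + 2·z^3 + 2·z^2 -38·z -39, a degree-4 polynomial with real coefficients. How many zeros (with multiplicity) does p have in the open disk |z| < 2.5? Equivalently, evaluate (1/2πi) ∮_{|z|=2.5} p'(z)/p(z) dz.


The zeros of p are: 3, -1, (-2 + 3i), (-2 - 3i).
Their magnitudes are: 3, 1, 3.606, 3.606.
Zeros with |z| < R = 2.5: -1.
Count = 1.
By the argument principle, (1/2πi) ∮_{|z|=R} p'(z)/p(z) dz equals exactly this count.

Number of zeros inside |z| < 2.5: 1.


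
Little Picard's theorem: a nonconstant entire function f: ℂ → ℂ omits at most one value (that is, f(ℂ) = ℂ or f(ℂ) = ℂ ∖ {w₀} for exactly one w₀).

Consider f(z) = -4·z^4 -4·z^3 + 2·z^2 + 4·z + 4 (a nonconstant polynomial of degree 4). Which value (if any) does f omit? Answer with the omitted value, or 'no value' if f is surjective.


Little Picard bounds the complement of f(ℂ) to at most one point.
For every w ∈ ℂ, the equation p(z) − w = 0 is a nonconstant polynomial in z and hence has at least one root by the fundamental theorem of algebra. So p is surjective onto ℂ, omitting no value.

Omitted value: no value.


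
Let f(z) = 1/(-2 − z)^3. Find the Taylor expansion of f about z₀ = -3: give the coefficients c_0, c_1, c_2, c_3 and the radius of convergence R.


Let w = z − z₀, so z = z₀ + w.
Then -2 − z = -2 − (z₀ + w) = (-2 − z₀) − w = 1 − w.
f(z) = 1/(1 − w)^3 = (1/(1)^3) · (1 − w/(1))^{−3}.
By the binomial series (1−u)^{−3} = Σ_{n≥0} C(n+2, 2) u^n for |u|<1, with u = w/(1):
  c_n = C(n+2, 2) / (1)^(n+3).
  c_0 = 1/(1)^3 = 1.
  c_1 = 3/(1)^4 = 3.
  c_2 = 6/(1)^5 = 6.
  c_3 = 10/(1)^6 = 10.
The series is valid for |w/d| < 1, i.e. |z − z₀| < |d|.
Radius of convergence: R = |-2 − z₀| = |1| = 1 (distance from z₀ to the singularity z = -2).

c_0 = 1, c_1 = 3, c_2 = 6, c_3 = 10; R = 1.


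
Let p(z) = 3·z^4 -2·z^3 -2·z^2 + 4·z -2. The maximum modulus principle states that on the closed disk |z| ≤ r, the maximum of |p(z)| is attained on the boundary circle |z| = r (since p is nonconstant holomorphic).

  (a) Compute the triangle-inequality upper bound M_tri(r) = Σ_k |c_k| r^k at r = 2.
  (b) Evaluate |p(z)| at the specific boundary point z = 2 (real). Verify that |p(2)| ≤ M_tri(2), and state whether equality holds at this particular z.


Coefficients: c_0 = -2, c_1 = 4, c_2 = -2, c_3 = -2, c_4 = 3. Radius r = 2.
Part (a). Triangle bound: M_tri(r) = Σ_k |c_k| r^k
  = |-2|·2^0 + |4|·2^1 + |-2|·2^2 + |-2|·2^3 + |3|·2^4
  = 2 + 8 + 8 + 16 + 48 = 82.
This bounds M(r) := max_{|z|=r} |p(z)| from above; equality holds iff all terms c_k z^k can be made to align in phase at a single z on |z|=r.
Part (b). At z = 2 (real, on the circle |z| = r):
  p(2) = (-2)·2^0 + (4)·2^1 + (-2)·2^2 + (-2)·2^3 + (3)·2^4 = 30.
  |p(2)| = 30.
Check: |p(2)| = 30 ≤ 82 = M_tri(2). ✓ Equality does not hold at z = 2 (the coefficients have mixed signs, so the terms do not all align in phase there).

M_tri(2) = 82; |p(2)| = 30; equality at z=2: no.


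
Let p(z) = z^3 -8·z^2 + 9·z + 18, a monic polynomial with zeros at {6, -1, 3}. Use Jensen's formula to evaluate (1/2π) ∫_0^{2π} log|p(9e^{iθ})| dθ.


Zeros: -1, 3, 6; r = 9.
Inside |z| < r: -1, 3, 6. Outside (|z| ≥ r): ∅.
p(0) = 18, so log|p(0)| = log(18) = 2.8904.
Apply Jensen: I(r) = log|p(0)| + Σ_k log(r/|z_k|), summed over zeros inside |z| < r.
  log(r/|z_k|) for z_k = 6: log(9/6) = 0.4055
  log(r/|z_k|) for z_k = -1: log(9/1) = 2.1972
  log(r/|z_k|) for z_k = 3: log(9/3) = 1.0986
Sum over inside zeros: 3.7013.
I(r) = log|p(0)| + (inside sum) = 2.8904 + 3.7013 = 6.5917.
Closed form (all zeros inside, monic): I(r) = n·log(r) = 3·log(9) = 6.5917. ✓

I(r) ≈ 6.5917.


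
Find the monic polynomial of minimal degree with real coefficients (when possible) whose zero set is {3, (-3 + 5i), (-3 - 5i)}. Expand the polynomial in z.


The polynomial is p(z) = ∏_{α ∈ S} (z − α), where S = {3, (-3 + 5i), (-3 - 5i)}.
Expanding the product yields: p(z) = z^3 + 3·z^2 + 16·z -102.
Note conjugate pairs combine to real quadratics: (z − (-3+5i))(z − (-3−5i)) = z² + 6z + 34.
The resulting polynomial has degree 3 and real coefficients as required.

p(z) = z^3 + 3·z^2 + 16·z -102.


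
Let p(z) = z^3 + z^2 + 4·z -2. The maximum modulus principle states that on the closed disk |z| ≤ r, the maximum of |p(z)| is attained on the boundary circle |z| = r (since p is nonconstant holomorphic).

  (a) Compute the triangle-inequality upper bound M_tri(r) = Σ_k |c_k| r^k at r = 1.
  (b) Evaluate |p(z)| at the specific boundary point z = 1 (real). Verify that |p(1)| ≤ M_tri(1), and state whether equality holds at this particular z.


Coefficients: c_0 = -2, c_1 = 4, c_2 = 1, c_3 = 1. Radius r = 1.
Part (a). Triangle bound: M_tri(r) = Σ_k |c_k| r^k
  = |-2|·1^0 + |4|·1^1 + |1|·1^2 + |1|·1^3
  = 2 + 4 + 1 + 1 = 8.
This bounds M(r) := max_{|z|=r} |p(z)| from above; equality holds iff all terms c_k z^k can be made to align in phase at a single z on |z|=r.
Part (b). At z = 1 (real, on the circle |z| = r):
  p(1) = (-2)·1^0 + (4)·1^1 + (1)·1^2 + (1)·1^3 = 4.
  |p(1)| = 4.
Check: |p(1)| = 4 ≤ 8 = M_tri(1). ✓ Equality does not hold at z = 1 (the coefficients have mixed signs, so the terms do not all align in phase there).

M_tri(1) = 8; |p(1)| = 4; equality at z=1: no.


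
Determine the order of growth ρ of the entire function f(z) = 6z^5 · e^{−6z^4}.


M(r) = max_{|z|=r} |6|·|z|^5·|e^{−6z^4}| = 6·r^5 · e^{6r^4} (the factors attain their maxima compatibly on |z|=r). Then log M(r) = log 6 + 5·log r + 6r^4, dominated by the last term, so log log M(r) ~ 4·log r. The polynomial factor 6z^5 contributes only a log r term and does not affect the order. ρ = 4.
Therefore ρ = 4.

Order ρ = 4.


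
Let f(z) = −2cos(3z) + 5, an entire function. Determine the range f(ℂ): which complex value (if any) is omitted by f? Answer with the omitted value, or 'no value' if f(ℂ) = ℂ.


Little Picard bounds the complement of f(ℂ) to at most one point.
cos is entire and surjective onto ℂ: for every w ∈ ℂ, cos(ζ) = w has a solution ζ ∈ ℂ (e.g., via the complex inverse arccos). With ζ = 3z this gives z = ζ/(3). Then -2·cos(3z) takes every value in -2·ℂ = ℂ, and adding 5 is a bijection of ℂ. So f is surjective and omits no value. (Note: only on the real line is cos bounded by [−1, 1].)

Omitted value: no value.


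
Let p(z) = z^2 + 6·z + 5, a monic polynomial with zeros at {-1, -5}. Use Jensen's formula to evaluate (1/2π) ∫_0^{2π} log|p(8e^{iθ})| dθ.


Zeros: -5, -1; r = 8.
Inside |z| < r: -5, -1. Outside (|z| ≥ r): ∅.
p(0) = 5, so log|p(0)| = log(5) = 1.6094.
Apply Jensen: I(r) = log|p(0)| + Σ_k log(r/|z_k|), summed over zeros inside |z| < r.
  log(r/|z_k|) for z_k = -1: log(8/1) = 2.0794
  log(r/|z_k|) for z_k = -5: log(8/5) = 0.4700
Sum over inside zeros: 2.5494.
I(r) = log|p(0)| + (inside sum) = 1.6094 + 2.5494 = 4.1589.
Closed form (all zeros inside, monic): I(r) = n·log(r) = 2·log(8) = 4.1589. ✓

I(r) ≈ 4.1589.


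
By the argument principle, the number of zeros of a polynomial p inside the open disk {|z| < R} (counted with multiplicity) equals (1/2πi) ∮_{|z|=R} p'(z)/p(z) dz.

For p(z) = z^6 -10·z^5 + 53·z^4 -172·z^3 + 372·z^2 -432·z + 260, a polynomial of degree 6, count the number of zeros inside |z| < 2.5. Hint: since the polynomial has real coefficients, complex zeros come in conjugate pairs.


The zeros of p are: (3 + 2i), (3 - 2i), (1 + 1i), (1 - 1i), (1 + 3i), (1 - 3i).
Their magnitudes are: 3.606, 3.606, 1.414, 1.414, 3.162, 3.162.
Zeros with |z| < R = 2.5: (1 + 1i), (1 - 1i).
Count = 2.
By the argument principle, (1/2πi) ∮_{|z|=R} p'(z)/p(z) dz equals exactly this count.

Number of zeros inside |z| < 2.5: 2.


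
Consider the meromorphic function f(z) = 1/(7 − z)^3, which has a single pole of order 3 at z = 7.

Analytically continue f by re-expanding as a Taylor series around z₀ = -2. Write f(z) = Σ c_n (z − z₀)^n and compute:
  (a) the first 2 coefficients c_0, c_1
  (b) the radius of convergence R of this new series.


Let w = z − z₀, so z = z₀ + w.
Then 7 − z = 7 − (z₀ + w) = (7 − z₀) − w = 9 − w.
f(z) = 1/(9 − w)^3 = (1/(9)^3) · (1 − w/(9))^{−3}.
By the binomial series (1−u)^{−3} = Σ_{n≥0} C(n+2, 2) u^n for |u|<1, with u = w/(9):
  c_n = C(n+2, 2) / (9)^(n+3).
  c_0 = 1/(9)^3 = 1/729.
  c_1 = 3/(9)^4 = 1/2187.
The series is valid for |w/d| < 1, i.e. |z − z₀| < |d|.
Radius of convergence: R = |7 − z₀| = |9| = 9 (distance from z₀ to the singularity z = 7).

c_0 = 1/729, c_1 = 1/2187; R = 9.


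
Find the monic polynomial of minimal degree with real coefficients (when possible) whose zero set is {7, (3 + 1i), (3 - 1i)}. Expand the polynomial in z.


The polynomial is p(z) = ∏_{α ∈ S} (z − α), where S = {7, (3 + 1i), (3 - 1i)}.
Expanding the product yields: p(z) = z^3 -13·z^2 + 52·z -70.
Note conjugate pairs combine to real quadratics: (z − (3+1i))(z − (3−1i)) = z² − 6z + 10.
The resulting polynomial has degree 3 and real coefficients as required.

p(z) = z^3 -13·z^2 + 52·z -70.


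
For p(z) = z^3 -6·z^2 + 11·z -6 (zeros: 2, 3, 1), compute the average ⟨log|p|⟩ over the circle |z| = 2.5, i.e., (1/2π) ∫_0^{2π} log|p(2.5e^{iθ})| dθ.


Zeros: 1, 2, 3; r = 2.5.
Inside |z| < r: 1, 2. Outside (|z| ≥ r): 3.
p(0) = -6, so log|p(0)| = log(6) = 1.7918.
Apply Jensen: I(r) = log|p(0)| + Σ_k log(r/|z_k|), summed over zeros inside |z| < r.
  log(r/|z_k|) for z_k = 2: log(2.5/2) = 0.2231
  log(r/|z_k|) for z_k = 1: log(2.5/1) = 0.9163
  Outside zeros (3) contribute nothing to the Jensen sum.
Sum over inside zeros: 1.1394.
I(r) = log|p(0)| + (inside sum) = 1.7918 + 1.1394 = 2.9312.
Note: since some zeros are outside |z| ≤ r, the simplified n·log(r) form does NOT apply — only the inside zeros contribute.

I(r) ≈ 2.9312.
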